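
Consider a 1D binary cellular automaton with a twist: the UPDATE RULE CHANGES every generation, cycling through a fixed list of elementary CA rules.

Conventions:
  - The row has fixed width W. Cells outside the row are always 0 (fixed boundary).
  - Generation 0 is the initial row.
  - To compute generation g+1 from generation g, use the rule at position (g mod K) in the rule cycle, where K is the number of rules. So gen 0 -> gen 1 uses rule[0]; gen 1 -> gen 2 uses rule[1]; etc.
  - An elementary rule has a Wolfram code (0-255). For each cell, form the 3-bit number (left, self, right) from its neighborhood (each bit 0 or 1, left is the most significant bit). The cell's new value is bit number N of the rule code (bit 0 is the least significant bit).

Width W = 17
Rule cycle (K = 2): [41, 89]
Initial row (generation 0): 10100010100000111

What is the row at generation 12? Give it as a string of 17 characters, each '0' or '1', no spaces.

Gen 0: 10100010100000111
Gen 1 (rule 41): 01001001001110100
Gen 2 (rule 89): 00100100101010011
Gen 3 (rule 41): 10000000010100010
Gen 4 (rule 89): 01111111000011001
Gen 5 (rule 41): 01000000011010000
Gen 6 (rule 89): 00111111011001111
Gen 7 (rule 41): 10100000110001000
Gen 8 (rule 89): 00011110111100111
Gen 9 (rule 41): 11010001100000100
Gen 10 (rule 89): 11001101111110011
Gen 11 (rule 41): 10001011000000010
Gen 12 (rule 89): 01100011111111001

Answer: 01100011111111001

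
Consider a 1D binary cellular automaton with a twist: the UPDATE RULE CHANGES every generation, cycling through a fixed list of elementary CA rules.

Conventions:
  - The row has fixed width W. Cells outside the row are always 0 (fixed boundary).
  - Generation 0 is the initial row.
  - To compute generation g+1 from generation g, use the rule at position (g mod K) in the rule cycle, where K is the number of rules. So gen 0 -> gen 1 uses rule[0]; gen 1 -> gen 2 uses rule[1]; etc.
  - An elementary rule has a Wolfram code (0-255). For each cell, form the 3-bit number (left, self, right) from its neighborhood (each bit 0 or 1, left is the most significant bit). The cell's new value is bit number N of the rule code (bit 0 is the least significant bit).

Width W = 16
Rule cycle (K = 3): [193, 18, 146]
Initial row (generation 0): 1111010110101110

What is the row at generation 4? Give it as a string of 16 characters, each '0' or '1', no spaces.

Answer: 0000001010010010

Derivation:
Gen 0: 1111010110101110
Gen 1 (rule 193): 0111000010000110
Gen 2 (rule 18): 1000100101001001
Gen 3 (rule 146): 0101011000110110
Gen 4 (rule 193): 0000001010010010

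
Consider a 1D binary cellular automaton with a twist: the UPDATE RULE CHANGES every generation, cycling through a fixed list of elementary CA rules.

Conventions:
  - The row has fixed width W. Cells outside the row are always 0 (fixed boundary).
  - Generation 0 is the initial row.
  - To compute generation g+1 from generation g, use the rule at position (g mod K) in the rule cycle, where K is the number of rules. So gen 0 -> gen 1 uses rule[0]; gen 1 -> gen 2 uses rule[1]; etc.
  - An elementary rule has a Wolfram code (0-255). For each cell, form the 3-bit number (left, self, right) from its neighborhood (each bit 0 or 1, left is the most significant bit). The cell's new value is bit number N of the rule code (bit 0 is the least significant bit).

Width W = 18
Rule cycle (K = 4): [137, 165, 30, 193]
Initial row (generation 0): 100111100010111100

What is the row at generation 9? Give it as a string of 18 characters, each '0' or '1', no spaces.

Answer: 101000000001111000

Derivation:
Gen 0: 100111100010111100
Gen 1 (rule 137): 000111001000111001
Gen 2 (rule 165): 110010001010010001
Gen 3 (rule 30): 101111011011111011
Gen 4 (rule 193): 000111001001111001
Gen 5 (rule 137): 110110000001110000
Gen 6 (rule 165): 001000111100100111
Gen 7 (rule 30): 011101100011111100
Gen 8 (rule 193): 001100101001111101
Gen 9 (rule 137): 101000000001111000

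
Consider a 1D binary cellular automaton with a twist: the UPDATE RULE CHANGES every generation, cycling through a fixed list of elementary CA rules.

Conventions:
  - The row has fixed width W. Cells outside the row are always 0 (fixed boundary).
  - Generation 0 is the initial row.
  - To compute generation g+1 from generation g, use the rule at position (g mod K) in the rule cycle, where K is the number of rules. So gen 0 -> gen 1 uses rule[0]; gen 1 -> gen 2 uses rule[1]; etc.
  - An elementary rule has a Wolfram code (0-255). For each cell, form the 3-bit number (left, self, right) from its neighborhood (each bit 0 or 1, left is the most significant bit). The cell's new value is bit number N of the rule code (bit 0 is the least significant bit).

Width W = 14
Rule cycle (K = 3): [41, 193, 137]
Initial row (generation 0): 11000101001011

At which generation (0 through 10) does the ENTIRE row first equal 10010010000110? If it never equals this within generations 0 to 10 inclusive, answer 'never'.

Answer: 1

Derivation:
Gen 0: 11000101001011
Gen 1 (rule 41): 10010010000110
Gen 2 (rule 193): 00000000110010
Gen 3 (rule 137): 11111110100000
Gen 4 (rule 41): 10000001001111
Gen 5 (rule 193): 00111100000111
Gen 6 (rule 137): 10111001110110
Gen 7 (rule 41): 01100001001100
Gen 8 (rule 193): 00101100000101
Gen 9 (rule 137): 10001001110000
Gen 10 (rule 41): 00100001000111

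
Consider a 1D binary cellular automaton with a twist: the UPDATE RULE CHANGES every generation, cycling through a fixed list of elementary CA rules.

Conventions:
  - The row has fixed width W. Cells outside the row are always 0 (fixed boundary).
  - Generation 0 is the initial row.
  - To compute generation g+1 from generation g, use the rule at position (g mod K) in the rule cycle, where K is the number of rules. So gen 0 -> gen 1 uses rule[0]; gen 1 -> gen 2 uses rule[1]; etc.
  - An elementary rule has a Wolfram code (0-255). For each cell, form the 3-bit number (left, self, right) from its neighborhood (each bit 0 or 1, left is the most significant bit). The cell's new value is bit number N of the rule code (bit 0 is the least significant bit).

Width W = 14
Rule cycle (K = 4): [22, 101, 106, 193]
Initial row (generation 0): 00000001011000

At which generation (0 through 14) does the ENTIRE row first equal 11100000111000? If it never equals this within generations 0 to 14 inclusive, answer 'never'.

Gen 0: 00000001011000
Gen 1 (rule 22): 00000011000100
Gen 2 (rule 101): 11111001010101
Gen 3 (rule 106): 10001010101010
Gen 4 (rule 193): 00100000000000
Gen 5 (rule 22): 01110000000000
Gen 6 (rule 101): 00010111111111
Gen 7 (rule 106): 00101100000001
Gen 8 (rule 193): 10000101111100
Gen 9 (rule 22): 11001100000010
Gen 10 (rule 101): 01000101111010
Gen 11 (rule 106): 10001011001100
Gen 12 (rule 193): 00100001000101
Gen 13 (rule 22): 01110011101101
Gen 14 (rule 101): 00010000110111

Answer: never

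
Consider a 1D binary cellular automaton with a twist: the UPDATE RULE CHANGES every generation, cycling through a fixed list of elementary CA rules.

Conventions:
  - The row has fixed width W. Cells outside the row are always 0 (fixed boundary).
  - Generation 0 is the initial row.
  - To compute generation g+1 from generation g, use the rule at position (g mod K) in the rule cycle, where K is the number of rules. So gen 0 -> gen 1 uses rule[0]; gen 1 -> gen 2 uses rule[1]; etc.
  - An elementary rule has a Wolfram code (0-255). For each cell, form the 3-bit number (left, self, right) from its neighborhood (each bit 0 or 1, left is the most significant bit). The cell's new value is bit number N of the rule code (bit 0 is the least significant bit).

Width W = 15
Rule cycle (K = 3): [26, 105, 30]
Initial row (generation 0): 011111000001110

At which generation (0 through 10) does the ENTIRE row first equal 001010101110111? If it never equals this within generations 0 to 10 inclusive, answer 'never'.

Answer: never

Derivation:
Gen 0: 011111000001110
Gen 1 (rule 26): 110000100011001
Gen 2 (rule 105): 110110001011000
Gen 3 (rule 30): 100101011010100
Gen 4 (rule 26): 011000010000010
Gen 5 (rule 105): 011011000111000
Gen 6 (rule 30): 110010101100100
Gen 7 (rule 26): 101100001011010
Gen 8 (rule 105): 011101100111100
Gen 9 (rule 30): 110001011100010
Gen 10 (rule 26): 101010010010101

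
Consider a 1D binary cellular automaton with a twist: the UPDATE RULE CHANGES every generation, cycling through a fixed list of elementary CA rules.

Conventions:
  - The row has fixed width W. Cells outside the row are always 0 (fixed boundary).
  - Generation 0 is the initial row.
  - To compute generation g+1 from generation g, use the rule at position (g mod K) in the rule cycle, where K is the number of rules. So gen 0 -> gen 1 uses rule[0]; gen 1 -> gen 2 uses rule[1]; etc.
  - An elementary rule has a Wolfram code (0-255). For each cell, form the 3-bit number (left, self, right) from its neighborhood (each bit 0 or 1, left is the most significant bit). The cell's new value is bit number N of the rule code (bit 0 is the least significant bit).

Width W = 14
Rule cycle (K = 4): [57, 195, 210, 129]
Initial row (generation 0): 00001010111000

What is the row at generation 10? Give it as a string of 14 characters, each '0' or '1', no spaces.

Answer: 01000111011000

Derivation:
Gen 0: 00001010111000
Gen 1 (rule 57): 11100101100111
Gen 2 (rule 195): 01101000101011
Gen 3 (rule 210): 10100101000001
Gen 4 (rule 129): 00000000011100
Gen 5 (rule 57): 11111111010011
Gen 6 (rule 195): 01111111000101
Gen 7 (rule 210): 10111111101000
Gen 8 (rule 129): 00011111000011
Gen 9 (rule 57): 11010000111010
Gen 10 (rule 195): 01000111011000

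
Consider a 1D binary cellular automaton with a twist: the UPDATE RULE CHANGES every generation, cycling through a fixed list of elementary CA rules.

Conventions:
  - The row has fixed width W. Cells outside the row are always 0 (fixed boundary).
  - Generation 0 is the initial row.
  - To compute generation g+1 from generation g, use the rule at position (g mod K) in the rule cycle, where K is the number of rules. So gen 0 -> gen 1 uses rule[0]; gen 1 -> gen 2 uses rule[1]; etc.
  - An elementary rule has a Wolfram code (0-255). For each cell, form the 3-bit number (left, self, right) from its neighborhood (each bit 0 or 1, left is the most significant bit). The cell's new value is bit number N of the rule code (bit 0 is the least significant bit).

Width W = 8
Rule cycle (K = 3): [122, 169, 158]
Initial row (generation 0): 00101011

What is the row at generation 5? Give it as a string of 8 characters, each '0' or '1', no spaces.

Answer: 11111100

Derivation:
Gen 0: 00101011
Gen 1 (rule 122): 01010111
Gen 2 (rule 169): 00101110
Gen 3 (rule 158): 01101101
Gen 4 (rule 122): 11111110
Gen 5 (rule 169): 11111100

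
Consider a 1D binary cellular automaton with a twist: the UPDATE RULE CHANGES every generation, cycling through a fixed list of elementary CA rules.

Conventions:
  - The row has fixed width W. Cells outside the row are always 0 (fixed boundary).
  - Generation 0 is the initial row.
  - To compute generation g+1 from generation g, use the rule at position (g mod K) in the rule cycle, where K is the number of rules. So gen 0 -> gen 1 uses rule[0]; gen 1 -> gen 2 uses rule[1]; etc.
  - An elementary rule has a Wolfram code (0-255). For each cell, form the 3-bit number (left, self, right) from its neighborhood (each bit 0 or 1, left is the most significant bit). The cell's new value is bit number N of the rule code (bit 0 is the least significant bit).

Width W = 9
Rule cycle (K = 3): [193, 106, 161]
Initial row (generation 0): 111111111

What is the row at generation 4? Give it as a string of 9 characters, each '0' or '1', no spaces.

Gen 0: 111111111
Gen 1 (rule 193): 011111111
Gen 2 (rule 106): 110000001
Gen 3 (rule 161): 000111100
Gen 4 (rule 193): 110011101

Answer: 110011101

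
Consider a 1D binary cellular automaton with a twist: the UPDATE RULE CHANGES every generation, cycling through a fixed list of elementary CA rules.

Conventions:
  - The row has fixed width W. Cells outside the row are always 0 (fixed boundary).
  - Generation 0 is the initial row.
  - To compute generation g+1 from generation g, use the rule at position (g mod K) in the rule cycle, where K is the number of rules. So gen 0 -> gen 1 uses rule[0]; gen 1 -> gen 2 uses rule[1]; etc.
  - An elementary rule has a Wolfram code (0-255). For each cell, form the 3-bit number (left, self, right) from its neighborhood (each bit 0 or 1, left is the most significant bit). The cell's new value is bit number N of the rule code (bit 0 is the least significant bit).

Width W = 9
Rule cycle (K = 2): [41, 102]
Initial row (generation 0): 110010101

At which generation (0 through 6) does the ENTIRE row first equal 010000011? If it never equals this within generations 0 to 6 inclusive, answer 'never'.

Answer: never

Derivation:
Gen 0: 110010101
Gen 1 (rule 41): 100001010
Gen 2 (rule 102): 100011110
Gen 3 (rule 41): 001010000
Gen 4 (rule 102): 011110000
Gen 5 (rule 41): 010000111
Gen 6 (rule 102): 110001001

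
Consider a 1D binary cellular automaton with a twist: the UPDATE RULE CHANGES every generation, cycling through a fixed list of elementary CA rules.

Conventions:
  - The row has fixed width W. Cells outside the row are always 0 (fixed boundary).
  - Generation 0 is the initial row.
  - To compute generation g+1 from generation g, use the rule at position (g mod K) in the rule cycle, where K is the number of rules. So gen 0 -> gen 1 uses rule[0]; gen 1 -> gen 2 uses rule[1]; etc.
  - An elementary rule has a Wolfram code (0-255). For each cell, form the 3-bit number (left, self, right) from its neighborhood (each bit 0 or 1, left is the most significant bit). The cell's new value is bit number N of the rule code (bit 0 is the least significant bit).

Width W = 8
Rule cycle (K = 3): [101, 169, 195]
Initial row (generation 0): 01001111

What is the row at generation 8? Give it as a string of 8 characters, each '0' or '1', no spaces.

Gen 0: 01001111
Gen 1 (rule 101): 01000001
Gen 2 (rule 169): 00011100
Gen 3 (rule 195): 11101101
Gen 4 (rule 101): 00110111
Gen 5 (rule 169): 10101110
Gen 6 (rule 195): 00000110
Gen 7 (rule 101): 11110010
Gen 8 (rule 169): 11100000

Answer: 11100000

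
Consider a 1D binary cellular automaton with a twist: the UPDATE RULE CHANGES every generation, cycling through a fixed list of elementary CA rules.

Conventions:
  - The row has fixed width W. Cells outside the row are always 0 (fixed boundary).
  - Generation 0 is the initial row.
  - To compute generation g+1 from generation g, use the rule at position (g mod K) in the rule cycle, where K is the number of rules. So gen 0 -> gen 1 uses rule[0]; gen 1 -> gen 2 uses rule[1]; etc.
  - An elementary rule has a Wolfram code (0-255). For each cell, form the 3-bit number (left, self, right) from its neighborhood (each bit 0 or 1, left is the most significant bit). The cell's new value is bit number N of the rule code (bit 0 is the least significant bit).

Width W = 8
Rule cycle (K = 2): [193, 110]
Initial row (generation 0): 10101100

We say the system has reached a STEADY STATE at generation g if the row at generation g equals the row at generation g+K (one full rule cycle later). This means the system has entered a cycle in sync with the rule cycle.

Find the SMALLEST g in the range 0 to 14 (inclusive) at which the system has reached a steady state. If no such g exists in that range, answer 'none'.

Answer: none

Derivation:
Gen 0: 10101100
Gen 1 (rule 193): 00000101
Gen 2 (rule 110): 00001111
Gen 3 (rule 193): 11100111
Gen 4 (rule 110): 10101101
Gen 5 (rule 193): 00000100
Gen 6 (rule 110): 00001100
Gen 7 (rule 193): 11100101
Gen 8 (rule 110): 10101111
Gen 9 (rule 193): 00000111
Gen 10 (rule 110): 00001101
Gen 11 (rule 193): 11100100
Gen 12 (rule 110): 10101100
Gen 13 (rule 193): 00000101
Gen 14 (rule 110): 00001111
Gen 15 (rule 193): 11100111
Gen 16 (rule 110): 10101101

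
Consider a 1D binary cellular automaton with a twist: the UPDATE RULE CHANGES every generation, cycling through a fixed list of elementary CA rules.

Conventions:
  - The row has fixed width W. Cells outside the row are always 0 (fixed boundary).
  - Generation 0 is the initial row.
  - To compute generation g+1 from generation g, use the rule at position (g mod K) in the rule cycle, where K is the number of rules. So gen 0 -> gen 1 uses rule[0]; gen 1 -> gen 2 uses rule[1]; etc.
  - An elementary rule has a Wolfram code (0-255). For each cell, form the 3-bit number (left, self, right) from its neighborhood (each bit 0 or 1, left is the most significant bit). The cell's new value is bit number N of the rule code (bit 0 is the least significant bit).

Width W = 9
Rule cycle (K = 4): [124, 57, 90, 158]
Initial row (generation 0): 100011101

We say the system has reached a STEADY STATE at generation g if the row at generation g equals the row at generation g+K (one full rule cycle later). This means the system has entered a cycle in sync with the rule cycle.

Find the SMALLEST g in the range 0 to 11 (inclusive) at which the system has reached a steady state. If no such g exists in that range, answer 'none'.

Gen 0: 100011101
Gen 1 (rule 124): 110010111
Gen 2 (rule 57): 101001100
Gen 3 (rule 90): 000111110
Gen 4 (rule 158): 001111101
Gen 5 (rule 124): 001000111
Gen 6 (rule 57): 100110100
Gen 7 (rule 90): 011110010
Gen 8 (rule 158): 111101111
Gen 9 (rule 124): 100111001
Gen 10 (rule 57): 010100100
Gen 11 (rule 90): 100011010
Gen 12 (rule 158): 110110011
Gen 13 (rule 124): 111111011
Gen 14 (rule 57): 100000110
Gen 15 (rule 90): 010001111

Answer: none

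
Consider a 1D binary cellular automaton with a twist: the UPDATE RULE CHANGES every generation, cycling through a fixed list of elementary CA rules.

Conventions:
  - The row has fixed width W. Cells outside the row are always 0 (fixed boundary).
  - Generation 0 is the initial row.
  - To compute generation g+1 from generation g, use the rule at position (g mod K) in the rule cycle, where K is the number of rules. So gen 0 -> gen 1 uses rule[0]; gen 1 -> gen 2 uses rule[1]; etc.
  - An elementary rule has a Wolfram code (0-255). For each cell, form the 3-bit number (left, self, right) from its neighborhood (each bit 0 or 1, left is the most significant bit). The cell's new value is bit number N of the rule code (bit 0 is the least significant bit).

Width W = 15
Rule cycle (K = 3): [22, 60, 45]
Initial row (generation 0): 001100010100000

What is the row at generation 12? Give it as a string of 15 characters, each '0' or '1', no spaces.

Answer: 111111111111111

Derivation:
Gen 0: 001100010100000
Gen 1 (rule 22): 010010110110000
Gen 2 (rule 60): 011011101101000
Gen 3 (rule 45): 010110011011011
Gen 4 (rule 22): 110001100000000
Gen 5 (rule 60): 101001010000000
Gen 6 (rule 45): 111001110111111
Gen 7 (rule 22): 000110000000000
Gen 8 (rule 60): 000101000000000
Gen 9 (rule 45): 110111011111111
Gen 10 (rule 22): 000000000000000
Gen 11 (rule 60): 000000000000000
Gen 12 (rule 45): 111111111111111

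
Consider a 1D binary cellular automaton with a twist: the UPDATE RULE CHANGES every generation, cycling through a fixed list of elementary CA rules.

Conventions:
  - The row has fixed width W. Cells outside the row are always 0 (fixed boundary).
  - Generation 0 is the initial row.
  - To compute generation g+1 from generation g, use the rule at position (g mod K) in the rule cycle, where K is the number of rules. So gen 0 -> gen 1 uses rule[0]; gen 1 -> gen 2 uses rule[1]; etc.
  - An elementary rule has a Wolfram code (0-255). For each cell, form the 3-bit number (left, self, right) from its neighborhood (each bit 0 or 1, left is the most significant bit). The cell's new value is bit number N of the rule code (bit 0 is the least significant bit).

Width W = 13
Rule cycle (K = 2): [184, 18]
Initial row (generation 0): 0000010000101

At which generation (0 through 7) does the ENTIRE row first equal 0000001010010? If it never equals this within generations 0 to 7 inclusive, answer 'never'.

Gen 0: 0000010000101
Gen 1 (rule 184): 0000001000010
Gen 2 (rule 18): 0000010100101
Gen 3 (rule 184): 0000001010010
Gen 4 (rule 18): 0000010001101
Gen 5 (rule 184): 0000001001010
Gen 6 (rule 18): 0000010110001
Gen 7 (rule 184): 0000001101000

Answer: 3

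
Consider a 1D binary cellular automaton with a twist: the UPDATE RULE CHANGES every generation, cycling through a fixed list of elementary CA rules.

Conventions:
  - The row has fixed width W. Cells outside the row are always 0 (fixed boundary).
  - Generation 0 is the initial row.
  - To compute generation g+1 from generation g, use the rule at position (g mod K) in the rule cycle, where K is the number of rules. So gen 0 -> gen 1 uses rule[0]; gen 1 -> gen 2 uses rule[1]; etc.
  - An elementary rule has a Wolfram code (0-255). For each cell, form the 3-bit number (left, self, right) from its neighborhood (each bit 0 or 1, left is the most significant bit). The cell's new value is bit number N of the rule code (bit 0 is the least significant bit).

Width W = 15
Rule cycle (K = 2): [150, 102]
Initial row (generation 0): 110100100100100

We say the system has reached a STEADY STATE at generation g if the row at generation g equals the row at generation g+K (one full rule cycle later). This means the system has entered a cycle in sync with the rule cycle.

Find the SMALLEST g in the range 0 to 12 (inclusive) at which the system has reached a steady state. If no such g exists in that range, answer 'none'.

Answer: none

Derivation:
Gen 0: 110100100100100
Gen 1 (rule 150): 000111111111110
Gen 2 (rule 102): 001000000000010
Gen 3 (rule 150): 011100000000111
Gen 4 (rule 102): 100100000001001
Gen 5 (rule 150): 111110000011111
Gen 6 (rule 102): 000010000100001
Gen 7 (rule 150): 000111001110011
Gen 8 (rule 102): 001001010010101
Gen 9 (rule 150): 011111011110101
Gen 10 (rule 102): 100001100011111
Gen 11 (rule 150): 110010010101110
Gen 12 (rule 102): 010110111110010
Gen 13 (rule 150): 110000011101111
Gen 14 (rule 102): 010000100110001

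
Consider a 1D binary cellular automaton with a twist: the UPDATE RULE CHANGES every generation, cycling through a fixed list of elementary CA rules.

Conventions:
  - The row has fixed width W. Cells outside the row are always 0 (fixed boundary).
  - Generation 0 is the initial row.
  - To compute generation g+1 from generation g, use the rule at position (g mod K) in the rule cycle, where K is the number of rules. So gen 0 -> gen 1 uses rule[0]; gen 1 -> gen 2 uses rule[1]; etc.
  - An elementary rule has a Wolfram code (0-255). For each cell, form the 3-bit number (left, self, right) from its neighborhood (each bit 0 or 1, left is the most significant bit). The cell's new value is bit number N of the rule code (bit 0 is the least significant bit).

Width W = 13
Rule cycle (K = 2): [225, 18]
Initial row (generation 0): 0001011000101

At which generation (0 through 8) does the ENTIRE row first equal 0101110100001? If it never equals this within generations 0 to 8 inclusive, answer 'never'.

Answer: never

Derivation:
Gen 0: 0001011000101
Gen 1 (rule 225): 1100101010010
Gen 2 (rule 18): 0011000001101
Gen 3 (rule 225): 1001011100110
Gen 4 (rule 18): 0110000011001
Gen 5 (rule 225): 0010111001000
Gen 6 (rule 18): 0100000110100
Gen 7 (rule 225): 0001110011001
Gen 8 (rule 18): 0010001100110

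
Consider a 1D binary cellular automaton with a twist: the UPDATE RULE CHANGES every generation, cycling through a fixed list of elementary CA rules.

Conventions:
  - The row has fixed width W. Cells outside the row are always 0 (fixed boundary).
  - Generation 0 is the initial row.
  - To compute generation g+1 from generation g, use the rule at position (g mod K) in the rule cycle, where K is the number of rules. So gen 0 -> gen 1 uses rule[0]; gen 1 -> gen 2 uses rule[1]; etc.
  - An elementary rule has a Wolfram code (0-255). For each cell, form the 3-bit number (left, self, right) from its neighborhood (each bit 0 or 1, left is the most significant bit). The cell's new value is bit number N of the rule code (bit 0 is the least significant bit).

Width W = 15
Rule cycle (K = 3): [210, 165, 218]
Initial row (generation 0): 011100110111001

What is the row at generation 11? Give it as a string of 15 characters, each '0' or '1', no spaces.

Answer: 001010000110100

Derivation:
Gen 0: 011100110111001
Gen 1 (rule 210): 101111010011110
Gen 2 (rule 165): 110110110001100
Gen 3 (rule 218): 110110111011110
Gen 4 (rule 210): 010010011001111
Gen 5 (rule 165): 010010000000110
Gen 6 (rule 218): 101101000001111
Gen 7 (rule 210): 000100100010111
Gen 8 (rule 165): 110100101011010
Gen 9 (rule 218): 110011000011001
Gen 10 (rule 210): 011101100101110
Gen 11 (rule 165): 001010000110100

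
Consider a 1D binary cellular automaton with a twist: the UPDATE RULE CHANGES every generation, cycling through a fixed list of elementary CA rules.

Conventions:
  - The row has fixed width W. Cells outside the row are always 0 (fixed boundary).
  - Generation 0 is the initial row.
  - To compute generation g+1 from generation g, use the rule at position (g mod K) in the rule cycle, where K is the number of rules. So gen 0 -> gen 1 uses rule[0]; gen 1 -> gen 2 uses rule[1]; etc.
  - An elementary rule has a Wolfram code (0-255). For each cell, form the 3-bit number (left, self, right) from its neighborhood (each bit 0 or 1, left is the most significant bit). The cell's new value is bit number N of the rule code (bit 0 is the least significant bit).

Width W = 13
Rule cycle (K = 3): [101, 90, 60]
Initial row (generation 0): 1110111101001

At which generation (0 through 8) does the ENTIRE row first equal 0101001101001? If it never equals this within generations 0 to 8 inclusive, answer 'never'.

Answer: 4

Derivation:
Gen 0: 1110111101001
Gen 1 (rule 101): 0011000111001
Gen 2 (rule 90): 0111101101110
Gen 3 (rule 60): 0100011011001
Gen 4 (rule 101): 0101001101001
Gen 5 (rule 90): 1000111100110
Gen 6 (rule 60): 1100100010101
Gen 7 (rule 101): 0100101011111
Gen 8 (rule 90): 1011000010001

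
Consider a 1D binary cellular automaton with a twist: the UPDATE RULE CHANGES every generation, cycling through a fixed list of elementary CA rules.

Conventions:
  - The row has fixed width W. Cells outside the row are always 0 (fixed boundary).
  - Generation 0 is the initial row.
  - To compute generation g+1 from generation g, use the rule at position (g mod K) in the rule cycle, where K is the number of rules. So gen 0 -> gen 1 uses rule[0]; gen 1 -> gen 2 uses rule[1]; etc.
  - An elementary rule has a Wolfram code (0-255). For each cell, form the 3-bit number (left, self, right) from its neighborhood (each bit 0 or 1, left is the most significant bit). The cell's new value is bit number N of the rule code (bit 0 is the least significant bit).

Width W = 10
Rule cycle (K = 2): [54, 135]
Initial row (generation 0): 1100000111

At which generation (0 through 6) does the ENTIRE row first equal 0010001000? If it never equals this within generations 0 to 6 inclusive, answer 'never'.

Answer: 1

Derivation:
Gen 0: 1100000111
Gen 1 (rule 54): 0010001000
Gen 2 (rule 135): 1110111011
Gen 3 (rule 54): 0001000100
Gen 4 (rule 135): 1111011101
Gen 5 (rule 54): 0000100011
Gen 6 (rule 135): 1111101100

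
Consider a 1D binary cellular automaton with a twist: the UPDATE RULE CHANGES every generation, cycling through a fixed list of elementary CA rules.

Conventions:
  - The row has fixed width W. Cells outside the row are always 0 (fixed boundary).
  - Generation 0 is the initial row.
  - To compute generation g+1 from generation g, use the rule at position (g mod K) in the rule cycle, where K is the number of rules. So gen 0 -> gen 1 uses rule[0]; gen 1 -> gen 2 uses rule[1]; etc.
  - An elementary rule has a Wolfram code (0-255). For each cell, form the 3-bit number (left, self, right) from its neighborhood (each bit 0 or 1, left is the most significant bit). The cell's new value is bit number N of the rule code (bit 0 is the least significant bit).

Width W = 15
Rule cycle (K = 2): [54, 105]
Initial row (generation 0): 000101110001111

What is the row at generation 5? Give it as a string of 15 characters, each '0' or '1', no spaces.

Answer: 110000000011100

Derivation:
Gen 0: 000101110001111
Gen 1 (rule 54): 001110001010000
Gen 2 (rule 105): 101010100100111
Gen 3 (rule 54): 111111111111000
Gen 4 (rule 105): 100000000001011
Gen 5 (rule 54): 110000000011100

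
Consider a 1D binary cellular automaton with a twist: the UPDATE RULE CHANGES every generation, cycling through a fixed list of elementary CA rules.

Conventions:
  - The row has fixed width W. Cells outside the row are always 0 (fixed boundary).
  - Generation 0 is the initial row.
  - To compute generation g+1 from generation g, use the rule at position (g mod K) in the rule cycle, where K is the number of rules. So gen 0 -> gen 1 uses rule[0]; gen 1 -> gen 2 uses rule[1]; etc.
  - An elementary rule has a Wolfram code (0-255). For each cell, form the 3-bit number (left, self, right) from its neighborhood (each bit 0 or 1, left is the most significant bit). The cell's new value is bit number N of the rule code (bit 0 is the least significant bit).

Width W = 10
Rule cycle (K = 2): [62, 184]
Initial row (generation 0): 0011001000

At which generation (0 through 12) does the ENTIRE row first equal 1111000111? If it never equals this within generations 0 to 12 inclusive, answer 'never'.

Gen 0: 0011001000
Gen 1 (rule 62): 0110111100
Gen 2 (rule 184): 0101111010
Gen 3 (rule 62): 1111000111
Gen 4 (rule 184): 1110100110
Gen 5 (rule 62): 1001111101
Gen 6 (rule 184): 0101111010
Gen 7 (rule 62): 1111000111
Gen 8 (rule 184): 1110100110
Gen 9 (rule 62): 1001111101
Gen 10 (rule 184): 0101111010
Gen 11 (rule 62): 1111000111
Gen 12 (rule 184): 1110100110

Answer: 3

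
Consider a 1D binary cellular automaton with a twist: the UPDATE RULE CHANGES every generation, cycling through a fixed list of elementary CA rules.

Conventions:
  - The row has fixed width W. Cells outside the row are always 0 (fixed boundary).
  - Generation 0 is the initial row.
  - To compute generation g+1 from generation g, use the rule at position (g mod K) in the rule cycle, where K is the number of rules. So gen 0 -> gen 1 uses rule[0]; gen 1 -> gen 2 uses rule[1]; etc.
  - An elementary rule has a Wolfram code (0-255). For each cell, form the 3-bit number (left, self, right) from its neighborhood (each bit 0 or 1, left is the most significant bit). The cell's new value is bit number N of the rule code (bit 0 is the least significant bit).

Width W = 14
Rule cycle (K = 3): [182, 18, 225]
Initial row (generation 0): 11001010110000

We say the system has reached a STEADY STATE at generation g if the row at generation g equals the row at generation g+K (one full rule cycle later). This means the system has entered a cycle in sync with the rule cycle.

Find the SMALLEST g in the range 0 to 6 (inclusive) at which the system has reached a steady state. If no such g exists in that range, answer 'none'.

Gen 0: 11001010110000
Gen 1 (rule 182): 00111111001000
Gen 2 (rule 18): 01000000110100
Gen 3 (rule 225): 00011110011001
Gen 4 (rule 182): 00101101100111
Gen 5 (rule 18): 01000000011000
Gen 6 (rule 225): 00011111001011
Gen 7 (rule 182): 00101110111100
Gen 8 (rule 18): 01000000000010
Gen 9 (rule 225): 00011111111000

Answer: none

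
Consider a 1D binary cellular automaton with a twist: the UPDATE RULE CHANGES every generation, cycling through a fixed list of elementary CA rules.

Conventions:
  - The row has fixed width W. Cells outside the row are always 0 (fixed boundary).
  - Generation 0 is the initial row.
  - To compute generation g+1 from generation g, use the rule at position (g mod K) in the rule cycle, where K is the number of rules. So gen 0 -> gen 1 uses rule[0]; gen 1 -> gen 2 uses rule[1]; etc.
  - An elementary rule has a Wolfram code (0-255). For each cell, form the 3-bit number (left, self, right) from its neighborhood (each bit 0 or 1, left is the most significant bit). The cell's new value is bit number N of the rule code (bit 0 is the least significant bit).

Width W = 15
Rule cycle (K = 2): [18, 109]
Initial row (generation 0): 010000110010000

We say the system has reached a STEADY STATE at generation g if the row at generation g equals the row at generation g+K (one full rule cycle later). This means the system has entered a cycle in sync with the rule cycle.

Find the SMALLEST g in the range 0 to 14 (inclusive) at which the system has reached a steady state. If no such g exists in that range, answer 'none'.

Answer: 5

Derivation:
Gen 0: 010000110010000
Gen 1 (rule 18): 101001001101000
Gen 2 (rule 109): 111001001111011
Gen 3 (rule 18): 000110110000000
Gen 4 (rule 109): 110111110111111
Gen 5 (rule 18): 000000000000000
Gen 6 (rule 109): 111111111111111
Gen 7 (rule 18): 000000000000000
Gen 8 (rule 109): 111111111111111
Gen 9 (rule 18): 000000000000000
Gen 10 (rule 109): 111111111111111
Gen 11 (rule 18): 000000000000000
Gen 12 (rule 109): 111111111111111
Gen 13 (rule 18): 000000000000000
Gen 14 (rule 109): 111111111111111
Gen 15 (rule 18): 000000000000000
Gen 16 (rule 109): 111111111111111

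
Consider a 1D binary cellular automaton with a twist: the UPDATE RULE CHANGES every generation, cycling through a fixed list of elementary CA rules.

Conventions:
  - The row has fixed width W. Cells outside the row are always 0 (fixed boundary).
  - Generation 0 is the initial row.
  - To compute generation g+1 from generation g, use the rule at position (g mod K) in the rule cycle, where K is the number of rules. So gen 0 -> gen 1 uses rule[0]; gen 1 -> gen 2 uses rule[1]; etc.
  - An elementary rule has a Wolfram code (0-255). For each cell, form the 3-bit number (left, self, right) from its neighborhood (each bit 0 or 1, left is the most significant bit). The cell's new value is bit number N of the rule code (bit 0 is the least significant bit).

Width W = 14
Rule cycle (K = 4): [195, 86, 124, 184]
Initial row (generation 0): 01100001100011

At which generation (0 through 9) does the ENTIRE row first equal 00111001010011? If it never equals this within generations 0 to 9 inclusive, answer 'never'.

Answer: never

Derivation:
Gen 0: 01100001100011
Gen 1 (rule 195): 10101110101101
Gen 2 (rule 86): 10100010100101
Gen 3 (rule 124): 11110011110111
Gen 4 (rule 184): 11101011101110
Gen 5 (rule 195): 01100001100110
Gen 6 (rule 86): 10110010111011
Gen 7 (rule 124): 11111011101111
Gen 8 (rule 184): 11110111011110
Gen 9 (rule 195): 01110011001110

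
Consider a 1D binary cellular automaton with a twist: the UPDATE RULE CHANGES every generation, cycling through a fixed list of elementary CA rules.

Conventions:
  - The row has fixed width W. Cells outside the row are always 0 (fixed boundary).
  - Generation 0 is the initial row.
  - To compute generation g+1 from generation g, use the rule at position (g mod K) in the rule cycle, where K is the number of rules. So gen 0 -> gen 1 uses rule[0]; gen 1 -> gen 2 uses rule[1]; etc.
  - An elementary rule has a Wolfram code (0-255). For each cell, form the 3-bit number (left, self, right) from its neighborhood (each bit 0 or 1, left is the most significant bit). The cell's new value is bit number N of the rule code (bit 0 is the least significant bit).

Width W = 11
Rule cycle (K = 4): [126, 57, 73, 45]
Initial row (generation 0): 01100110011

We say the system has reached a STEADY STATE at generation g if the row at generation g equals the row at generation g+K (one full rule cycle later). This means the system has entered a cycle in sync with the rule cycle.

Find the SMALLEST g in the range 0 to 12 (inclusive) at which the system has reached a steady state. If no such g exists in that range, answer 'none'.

Answer: none

Derivation:
Gen 0: 01100110011
Gen 1 (rule 126): 11111111111
Gen 2 (rule 57): 10000000000
Gen 3 (rule 73): 00111111111
Gen 4 (rule 45): 10100000000
Gen 5 (rule 126): 11110000000
Gen 6 (rule 57): 10001111111
Gen 7 (rule 73): 00101000001
Gen 8 (rule 45): 10111011101
Gen 9 (rule 126): 11101110111
Gen 10 (rule 57): 10011001100
Gen 11 (rule 73): 00011001101
Gen 12 (rule 45): 11010001011
Gen 13 (rule 126): 11111011111
Gen 14 (rule 57): 10000110000
Gen 15 (rule 73): 00110110111
Gen 16 (rule 45): 10101101100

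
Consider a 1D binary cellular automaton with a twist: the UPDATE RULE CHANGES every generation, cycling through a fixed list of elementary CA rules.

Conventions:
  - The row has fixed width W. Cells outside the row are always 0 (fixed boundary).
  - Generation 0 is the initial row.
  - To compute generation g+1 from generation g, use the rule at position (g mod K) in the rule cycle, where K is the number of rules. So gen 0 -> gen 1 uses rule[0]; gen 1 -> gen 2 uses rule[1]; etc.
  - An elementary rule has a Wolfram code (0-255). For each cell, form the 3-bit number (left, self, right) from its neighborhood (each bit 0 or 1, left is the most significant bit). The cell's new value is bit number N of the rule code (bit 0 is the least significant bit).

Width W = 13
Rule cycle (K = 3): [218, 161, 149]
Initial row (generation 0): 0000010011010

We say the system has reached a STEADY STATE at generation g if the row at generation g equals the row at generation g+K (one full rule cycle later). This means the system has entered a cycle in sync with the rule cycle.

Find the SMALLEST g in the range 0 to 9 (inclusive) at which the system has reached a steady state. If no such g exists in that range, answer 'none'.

Answer: none

Derivation:
Gen 0: 0000010011010
Gen 1 (rule 218): 0000101111001
Gen 2 (rule 161): 1110010110000
Gen 3 (rule 149): 0101010001111
Gen 4 (rule 218): 1000001011111
Gen 5 (rule 161): 0011100101110
Gen 6 (rule 149): 1001010100101
Gen 7 (rule 218): 0110000011000
Gen 8 (rule 161): 0000111000011
Gen 9 (rule 149): 1110010111000
Gen 10 (rule 218): 1111100111100
Gen 11 (rule 161): 0111000011001
Gen 12 (rule 149): 0010111000101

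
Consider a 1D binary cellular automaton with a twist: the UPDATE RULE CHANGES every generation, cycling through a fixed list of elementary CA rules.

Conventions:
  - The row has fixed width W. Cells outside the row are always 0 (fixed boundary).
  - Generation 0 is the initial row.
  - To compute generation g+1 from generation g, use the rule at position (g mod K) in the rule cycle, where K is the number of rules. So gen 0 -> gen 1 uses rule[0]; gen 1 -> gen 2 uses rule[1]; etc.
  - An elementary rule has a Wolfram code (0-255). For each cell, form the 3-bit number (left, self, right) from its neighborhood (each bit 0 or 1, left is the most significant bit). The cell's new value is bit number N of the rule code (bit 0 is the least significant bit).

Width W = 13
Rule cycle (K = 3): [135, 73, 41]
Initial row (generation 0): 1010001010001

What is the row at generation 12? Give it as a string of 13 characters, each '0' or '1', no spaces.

Gen 0: 1010001010001
Gen 1 (rule 135): 1010111010111
Gen 2 (rule 73): 0000101000101
Gen 3 (rule 41): 1110010010010
Gen 4 (rule 135): 0100110110110
Gen 5 (rule 73): 0000110110110
Gen 6 (rule 41): 1110101101100
Gen 7 (rule 135): 0100100000001
Gen 8 (rule 73): 0000001111100
Gen 9 (rule 41): 1111101000001
Gen 10 (rule 135): 0111001011111
Gen 11 (rule 73): 0101000010001
Gen 12 (rule 41): 0010011000100

Answer: 0010011000100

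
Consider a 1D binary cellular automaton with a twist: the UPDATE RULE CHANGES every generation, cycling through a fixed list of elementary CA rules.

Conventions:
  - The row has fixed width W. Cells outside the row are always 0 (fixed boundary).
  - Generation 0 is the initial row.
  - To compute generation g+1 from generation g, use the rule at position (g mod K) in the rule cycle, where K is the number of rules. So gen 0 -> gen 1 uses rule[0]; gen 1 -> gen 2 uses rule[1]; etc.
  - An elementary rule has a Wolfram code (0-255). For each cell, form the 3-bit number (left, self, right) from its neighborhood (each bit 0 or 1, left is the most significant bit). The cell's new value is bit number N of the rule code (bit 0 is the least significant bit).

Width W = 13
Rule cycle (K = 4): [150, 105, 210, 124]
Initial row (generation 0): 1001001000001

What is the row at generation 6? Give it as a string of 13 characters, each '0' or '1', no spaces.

Gen 0: 1001001000001
Gen 1 (rule 150): 1111111100011
Gen 2 (rule 105): 1000000101011
Gen 3 (rule 210): 0100001000001
Gen 4 (rule 124): 0110001100001
Gen 5 (rule 150): 1001010010011
Gen 6 (rule 105): 0000100000011

Answer: 0000100000011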